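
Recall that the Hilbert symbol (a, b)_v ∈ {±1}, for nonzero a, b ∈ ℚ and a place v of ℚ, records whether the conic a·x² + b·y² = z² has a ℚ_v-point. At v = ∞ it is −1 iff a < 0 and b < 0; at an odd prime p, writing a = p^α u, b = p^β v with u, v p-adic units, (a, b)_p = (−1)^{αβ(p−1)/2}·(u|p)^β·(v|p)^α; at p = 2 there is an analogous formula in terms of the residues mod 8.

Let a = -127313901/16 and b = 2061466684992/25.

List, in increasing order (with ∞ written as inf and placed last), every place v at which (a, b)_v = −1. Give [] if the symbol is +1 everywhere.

[11, 13]

(a, b) ≡ (-221, 55913) mod (ℚ^×)²; places V = {2, 3, 5, 11, 13, 17, 23, ∞}.
(a,b)_3: α=2, u≡1; β=2, v≡2 (mod 3); (1|3)=+1, (2|3)=-1; sign (−1)^0·+1^2·-1^2 = +1.
(a,b)_2: α=-4, β=6; u≡3, v≡1 (mod 8); ε(u)ε(v)=1·0, αω(v)=-4·0, βω(u)=6·1; sum ≡ 0  ⇒  +1.
(a,b)_11: α=2, u≡7; β=3, v≡5 (mod 11); (7|11)=-1, (5|11)=+1; sign (−1)^0·-1^3·+1^2 = -1.
(a,b)_∞: sgn(-221)=−, sgn(55913)=+, so +1.
(a,b)_17: α=1, u≡9; β=1, v≡9 (mod 17); (9|17)=+1, (9|17)=+1; sign (−1)^0·+1^1·+1^1 = +1.
(a,b)_13: α=1, u≡10; β=1, v≡2 (mod 13); (10|13)=+1, (2|13)=-1; sign (−1)^0·+1^1·-1^1 = -1.
(a,b)_23: α=2, u≡16; β=3, v≡2 (mod 23); (16|23)=+1, (2|23)=+1; sign (−1)^0·+1^3·+1^2 = +1.
(a,b)_5: α=0, u≡4; β=-2, v≡2 (mod 5); (4|5)=+1, (2|5)=-1; sign (−1)^0·+1^-2·-1^0 = +1.
Ram(-221, 55913) = {11, 13}; no ℚ_11-point on the conic.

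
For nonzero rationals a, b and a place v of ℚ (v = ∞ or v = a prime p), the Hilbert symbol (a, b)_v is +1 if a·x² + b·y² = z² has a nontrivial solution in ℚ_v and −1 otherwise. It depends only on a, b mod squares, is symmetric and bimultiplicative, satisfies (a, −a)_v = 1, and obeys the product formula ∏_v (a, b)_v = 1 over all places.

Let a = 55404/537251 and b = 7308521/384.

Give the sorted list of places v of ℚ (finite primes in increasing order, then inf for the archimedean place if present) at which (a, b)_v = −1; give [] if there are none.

(a, b) ≡ (209, 1254) mod (ℚ^×)²; places V = {2, 3, 11, 13, 17, 19, ∞}.
(a,b)_3: α=6, u≡2; β=-1, v≡1 (mod 3); (2|3)=-1, (1|3)=+1; sign (−1)^0·-1^-1·+1^6 = -1.
(a,b)_2: α=2, β=-7; u≡1, v≡3 (mod 8); ε(u)ε(v)=0·1, αω(v)=2·1, βω(u)=-7·0; sum ≡ 0  ⇒  +1.
(a,b)_17: α=-2, u≡3; β=2, v≡1 (mod 17); (3|17)=-1, (1|17)=+1; sign (−1)^0·-1^2·+1^-2 = +1.
(a,b)_11: α=-1, u≡8; β=3, v≡9 (mod 11); (8|11)=-1, (9|11)=+1; sign (−1)^1·-1^3·+1^-1 = +1.
(a,b)_∞: sgn(209)=+, sgn(1254)=+, so +1.
(a,b)_19: α=1, u≡4; β=1, v≡1 (mod 19); (4|19)=+1, (1|19)=+1; sign (−1)^1·+1^1·+1^1 = -1.
(a,b)_13: α=-2, u≡9; β=0, v≡11 (mod 13); (9|13)=+1, (11|13)=-1; sign (−1)^0·+1^0·-1^-2 = +1.
Ram(209, 1254) = {3, 19}; no ℚ_3-point on the conic.

[3, 19]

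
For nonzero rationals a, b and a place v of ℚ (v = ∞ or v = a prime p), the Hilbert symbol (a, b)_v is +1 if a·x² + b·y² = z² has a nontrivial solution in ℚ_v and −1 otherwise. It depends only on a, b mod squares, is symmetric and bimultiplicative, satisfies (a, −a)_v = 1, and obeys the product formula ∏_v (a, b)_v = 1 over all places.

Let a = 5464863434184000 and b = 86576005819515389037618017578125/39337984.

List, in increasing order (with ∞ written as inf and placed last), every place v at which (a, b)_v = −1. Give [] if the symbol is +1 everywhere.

Mod squares: a ≡ 26565, b ≡ 170085. Check v ∈ {∞, 2, 3, 5, 7, 11, 17, 19, 23, 29, 31, 47}.
v=2: v_2(a)=6, v_2(b)=-14; units ≡ 5, 5 (mod 8); ε·ε+αω+βω = 0·0+6·1+-14·1 ≡ 0  ⇒  (a,b)_2 = +1.
v=3: a=3^1·(≡2), b=3^1·(≡1) mod 3; (2|3)=-1, (1|3)=+1; (−1)^{1·1·1}·(-1)^1·(+1)^1 = +1.
v=31: a=31^0·(≡29), b=31^2·(≡16) mod 31; (29|31)=-1, (16|31)=+1; (−1)^{0·2·15}·(-1)^2·(+1)^0 = +1.
v=11: a=11^1·(≡10), b=11^0·(≡4) mod 11; (10|11)=-1, (4|11)=+1; (−1)^{1·0·5}·(-1)^0·(+1)^1 = +1.
v=29: a=29^2·(≡23), b=29^3·(≡22) mod 29; (23|29)=+1, (22|29)=+1; (−1)^{2·3·14}·(+1)^3·(+1)^2 = +1.
v=5: a=5^3·(≡2), b=5^11·(≡3) mod 5; (2|5)=-1, (3|5)=-1; (−1)^{3·11·2}·(-1)^11·(-1)^3 = +1.
v=23: a=23^3·(≡14), b=23^5·(≡6) mod 23; (14|23)=-1, (6|23)=+1; (−1)^{3·5·11}·(-1)^5·(+1)^3 = +1.
v=19: a=19^0·(≡2), b=19^2·(≡1) mod 19; (2|19)=-1, (1|19)=+1; (−1)^{0·2·9}·(-1)^2·(+1)^0 = +1.
v=47: a=47^0·(≡13), b=47^2·(≡38) mod 47; (13|47)=-1, (38|47)=-1; (−1)^{0·2·23}·(-1)^2·(-1)^0 = +1.
v=7: a=7^1·(≡4), b=7^-4·(≡6) mod 7; (4|7)=+1, (6|7)=-1; (−1)^{1·-4·3}·(+1)^-4·(-1)^1 = -1.
v=17: a=17^2·(≡12), b=17^3·(≡1) mod 17; (12|17)=-1, (1|17)=+1; (−1)^{2·3·8}·(-1)^3·(+1)^2 = -1.
v=∞: 26565 > 0 and 170085 > 0  ⇒  (a,b)_∞ = +1.
|Ram(26565, 170085)| = 2, even; anisotropic at {7, 17}.

[7, 17]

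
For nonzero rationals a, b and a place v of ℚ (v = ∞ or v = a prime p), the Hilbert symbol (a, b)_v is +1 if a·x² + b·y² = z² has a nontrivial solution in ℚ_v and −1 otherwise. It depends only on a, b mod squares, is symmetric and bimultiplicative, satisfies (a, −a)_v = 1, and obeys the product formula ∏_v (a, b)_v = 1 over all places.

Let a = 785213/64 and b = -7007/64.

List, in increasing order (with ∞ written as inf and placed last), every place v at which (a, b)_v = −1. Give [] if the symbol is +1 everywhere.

(a, b) ≡ (2717, -143) mod (ℚ^×)²; places V = {2, 7, 11, 13, 17, 19, ∞}.
(a,b)_17: α=2, u≡5; β=0, v≡5 (mod 17); (5|17)=-1, (5|17)=-1; sign (−1)^0·-1^0·-1^2 = +1.
(a,b)_13: α=1, u≡10; β=1, v≡6 (mod 13); (10|13)=+1, (6|13)=-1; sign (−1)^0·+1^1·-1^1 = -1.
(a,b)_11: α=1, u≡9; β=1, v≡5 (mod 11); (9|11)=+1, (5|11)=+1; sign (−1)^1·+1^1·+1^1 = -1.
(a,b)_2: α=-6, β=-6; u≡5, v≡1 (mod 8); ε(u)ε(v)=0·0, αω(v)=-6·0, βω(u)=-6·1; sum ≡ 0  ⇒  +1.
(a,b)_19: α=1, u≡3; β=0, v≡6 (mod 19); (3|19)=-1, (6|19)=+1; sign (−1)^0·-1^0·+1^1 = +1.
(a,b)_7: α=0, u≡2; β=2, v≡4 (mod 7); (2|7)=+1, (4|7)=+1; sign (−1)^0·+1^2·+1^0 = +1.
(a,b)_∞: sgn(2717)=+, sgn(-143)=−, so +1.
Ram(2717, -143) = {11, 13}; no ℚ_11-point on the conic.

[11, 13]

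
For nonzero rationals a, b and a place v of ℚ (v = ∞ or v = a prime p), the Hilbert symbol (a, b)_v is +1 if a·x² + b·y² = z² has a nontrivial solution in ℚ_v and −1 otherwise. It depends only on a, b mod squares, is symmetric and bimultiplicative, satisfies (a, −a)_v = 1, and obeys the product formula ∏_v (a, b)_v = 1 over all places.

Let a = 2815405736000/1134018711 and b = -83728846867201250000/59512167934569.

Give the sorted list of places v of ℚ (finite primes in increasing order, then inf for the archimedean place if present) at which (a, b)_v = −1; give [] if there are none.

Mod squares: a ≡ 7735, b ≡ -5. Check v ∈ {∞, 2, 3, 5, 7, 11, 13, 17, 43}.
v=5: a=5^3·(≡3), b=5^7·(≡1) mod 5; (3|5)=-1, (1|5)=+1; (−1)^{3·7·2}·(-1)^7·(+1)^3 = -1.
v=11: a=11^4·(≡6), b=11^8·(≡8) mod 11; (6|11)=-1, (8|11)=-1; (−1)^{4·8·5}·(-1)^8·(-1)^4 = +1.
v=13: a=13^1·(≡12), b=13^2·(≡11) mod 13; (12|13)=+1, (11|13)=-1; (−1)^{1·2·6}·(+1)^2·(-1)^1 = -1.
v=∞: 7735 > 0 and -5 < 0  ⇒  (a,b)_∞ = +1.
v=17: a=17^-1·(≡15), b=17^-2·(≡10) mod 17; (15|17)=+1, (10|17)=-1; (−1)^{-1·-2·8}·(+1)^-2·(-1)^-1 = -1.
v=2: v_2(a)=6, v_2(b)=4; units ≡ 7, 3 (mod 8); ε·ε+αω+βω = 1·1+6·1+4·0 ≡ 1  ⇒  (a,b)_2 = -1.
v=3: a=3^-4·(≡1), b=3^-6·(≡1) mod 3; (1|3)=+1, (1|3)=+1; (−1)^{-4·-6·1}·(+1)^-6·(+1)^-4 = +1.
v=7: a=7^-7·(≡5), b=7^-10·(≡4) mod 7; (5|7)=-1, (4|7)=+1; (−1)^{-7·-10·3}·(-1)^-10·(+1)^-7 = +1.
v=43: a=43^2·(≡35), b=43^2·(≡25) mod 43; (35|43)=+1, (25|43)=+1; (−1)^{2·2·21}·(+1)^2·(+1)^2 = +1.
(7735, -5 / ℚ) ramifies at {2, 5, 13, 17}: a division algebra.

[2, 5, 13, 17]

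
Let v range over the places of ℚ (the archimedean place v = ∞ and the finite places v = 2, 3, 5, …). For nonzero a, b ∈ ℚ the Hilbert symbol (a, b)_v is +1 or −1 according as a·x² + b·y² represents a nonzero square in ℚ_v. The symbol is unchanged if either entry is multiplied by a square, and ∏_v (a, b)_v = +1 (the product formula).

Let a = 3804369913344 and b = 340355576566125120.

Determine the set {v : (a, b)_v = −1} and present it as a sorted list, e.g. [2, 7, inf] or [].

[3, 7, 11, 13]

Mod squares: a ≡ 6006, b ≡ 2145. Check v ∈ {∞, 2, 3, 5, 7, 11, 13}.
v=3: a=3^1·(≡1), b=3^1·(≡1) mod 3; (1|3)=+1, (1|3)=+1; (−1)^{1·1·1}·(+1)^1·(+1)^1 = -1.
v=2: v_2(a)=9, v_2(b)=6; units ≡ 3, 1 (mod 8); ε·ε+αω+βω = 1·0+9·0+6·1 ≡ 0  ⇒  (a,b)_2 = +1.
v=11: a=11^5·(≡7), b=11^7·(≡7) mod 11; (7|11)=-1, (7|11)=-1; (−1)^{5·7·5}·(-1)^7·(-1)^5 = -1.
v=5: a=5^0·(≡4), b=5^1·(≡4) mod 5; (4|5)=+1, (4|5)=+1; (−1)^{0·1·2}·(+1)^1·(+1)^0 = +1.
v=13: a=13^3·(≡7), b=13^5·(≡12) mod 13; (7|13)=-1, (12|13)=+1; (−1)^{3·5·6}·(-1)^5·(+1)^3 = -1.
v=7: a=7^1·(≡1), b=7^2·(≡3) mod 7; (1|7)=+1, (3|7)=-1; (−1)^{1·2·3}·(+1)^2·(-1)^1 = -1.
v=∞: 6006 > 0 and 2145 > 0  ⇒  (a,b)_∞ = +1.
Ram(6006, 2145) = {3, 7, 11, 13}; no ℚ_3-point on the conic.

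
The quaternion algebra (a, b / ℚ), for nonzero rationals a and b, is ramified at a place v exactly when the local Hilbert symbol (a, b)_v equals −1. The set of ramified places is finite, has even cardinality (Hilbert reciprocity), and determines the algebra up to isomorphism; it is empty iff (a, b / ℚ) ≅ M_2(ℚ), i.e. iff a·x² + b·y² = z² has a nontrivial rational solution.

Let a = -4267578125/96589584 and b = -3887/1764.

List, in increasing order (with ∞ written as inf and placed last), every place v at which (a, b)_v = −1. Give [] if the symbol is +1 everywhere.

[19, inf]

Mod squares: a ≡ -437, b ≡ -23. Check v ∈ {∞, 2, 3, 5, 7, 13, 19, 23}.
v=7: a=7^-2·(≡4), b=7^-2·(≡5) mod 7; (4|7)=+1, (5|7)=-1; (−1)^{-2·-2·3}·(+1)^-2·(-1)^-2 = +1.
v=∞: -437 < 0 and -23 < 0  ⇒  (a,b)_∞ = -1.
v=3: a=3^-6·(≡1), b=3^-2·(≡1) mod 3; (1|3)=+1, (1|3)=+1; (−1)^{-6·-2·1}·(+1)^-2·(+1)^-6 = +1.
v=23: a=23^1·(≡12), b=23^1·(≡11) mod 23; (12|23)=+1, (11|23)=-1; (−1)^{1·1·11}·(+1)^1·(-1)^1 = +1.
v=19: a=19^1·(≡3), b=19^0·(≡10) mod 19; (3|19)=-1, (10|19)=-1; (−1)^{1·0·9}·(-1)^0·(-1)^1 = -1.
v=5: a=5^10·(≡2), b=5^0·(≡2) mod 5; (2|5)=-1, (2|5)=-1; (−1)^{10·0·2}·(-1)^0·(-1)^10 = +1.
v=2: v_2(a)=-4, v_2(b)=-2; units ≡ 3, 1 (mod 8); ε·ε+αω+βω = 1·0+-4·0+-2·1 ≡ 0  ⇒  (a,b)_2 = +1.
v=13: a=13^-2·(≡2), b=13^2·(≡9) mod 13; (2|13)=-1, (9|13)=+1; (−1)^{-2·2·6}·(-1)^2·(+1)^-2 = +1.
(-437, -23 / ℚ) ramifies at {19, ∞}: a division algebra.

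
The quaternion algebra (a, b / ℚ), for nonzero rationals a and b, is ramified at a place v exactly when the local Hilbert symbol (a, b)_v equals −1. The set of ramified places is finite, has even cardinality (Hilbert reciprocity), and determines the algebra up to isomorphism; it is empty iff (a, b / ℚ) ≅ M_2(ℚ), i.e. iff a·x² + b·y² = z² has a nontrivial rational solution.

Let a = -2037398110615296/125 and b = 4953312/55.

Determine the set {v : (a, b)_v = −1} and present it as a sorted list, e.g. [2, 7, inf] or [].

[2, 5]

(a, b) ≡ (-195, 4290) mod (ℚ^×)²; places V = {2, 3, 5, 7, 11, 13, ∞}.
(a,b)_∞: sgn(-195)=−, sgn(4290)=+, so +1.
(a,b)_13: α=5, u≡5; β=1, v≡11 (mod 13); (5|13)=-1, (11|13)=-1; sign (−1)^0·-1^1·-1^5 = +1.
(a,b)_2: α=8, β=5; u≡5, v≡1 (mod 8); ε(u)ε(v)=0·0, αω(v)=8·0, βω(u)=5·1; sum ≡ 1  ⇒  -1.
(a,b)_7: α=0, u≡2; β=2, v≡6 (mod 7); (2|7)=+1, (6|7)=-1; sign (−1)^0·+1^2·-1^0 = +1.
(a,b)_11: α=2, u≡5; β=-1, v≡9 (mod 11); (5|11)=+1, (9|11)=+1; sign (−1)^0·+1^-1·+1^2 = +1.
(a,b)_5: α=-3, u≡4; β=-1, v≡2 (mod 5); (4|5)=+1, (2|5)=-1; sign (−1)^0·+1^-1·-1^-3 = -1.
(a,b)_3: α=11, u≡1; β=5, v≡2 (mod 3); (1|3)=+1, (2|3)=-1; sign (−1)^1·+1^5·-1^11 = +1.
Ram(-195, 4290) = {2, 5}; no ℚ_2-point on the conic.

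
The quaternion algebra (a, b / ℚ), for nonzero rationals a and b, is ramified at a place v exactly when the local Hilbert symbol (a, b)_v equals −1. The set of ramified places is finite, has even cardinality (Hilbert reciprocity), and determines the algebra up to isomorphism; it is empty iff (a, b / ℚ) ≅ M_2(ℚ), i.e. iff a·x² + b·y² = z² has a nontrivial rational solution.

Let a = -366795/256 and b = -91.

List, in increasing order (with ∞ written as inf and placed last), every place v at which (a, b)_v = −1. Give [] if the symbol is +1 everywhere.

[3, 7, 11, inf]

(a, b) ≡ (-40755, -91) mod (ℚ^×)²; places V = {2, 3, 5, 7, 11, 13, 19, ∞}.
(a,b)_19: α=1, u≡2; β=0, v≡4 (mod 19); (2|19)=-1, (4|19)=+1; sign (−1)^0·-1^0·+1^1 = +1.
(a,b)_7: α=0, u≡3; β=1, v≡1 (mod 7); (3|7)=-1, (1|7)=+1; sign (−1)^0·-1^1·+1^0 = -1.
(a,b)_13: α=1, u≡11; β=1, v≡6 (mod 13); (11|13)=-1, (6|13)=-1; sign (−1)^0·-1^1·-1^1 = +1.
(a,b)_3: α=3, u≡2; β=0, v≡2 (mod 3); (2|3)=-1, (2|3)=-1; sign (−1)^0·-1^0·-1^3 = -1.
(a,b)_5: α=1, u≡1; β=0, v≡4 (mod 5); (1|5)=+1, (4|5)=+1; sign (−1)^0·+1^0·+1^1 = +1.
(a,b)_∞: sgn(-40755)=−, sgn(-91)=−, so -1.
(a,b)_2: α=-8, β=0; u≡5, v≡5 (mod 8); ε(u)ε(v)=0·0, αω(v)=-8·1, βω(u)=0·1; sum ≡ 0  ⇒  +1.
(a,b)_11: α=1, u≡6; β=0, v≡8 (mod 11); (6|11)=-1, (8|11)=-1; sign (−1)^0·-1^0·-1^1 = -1.
Ram(-40755, -91) = {3, 7, 11, ∞}; no ℚ_3-point on the conic.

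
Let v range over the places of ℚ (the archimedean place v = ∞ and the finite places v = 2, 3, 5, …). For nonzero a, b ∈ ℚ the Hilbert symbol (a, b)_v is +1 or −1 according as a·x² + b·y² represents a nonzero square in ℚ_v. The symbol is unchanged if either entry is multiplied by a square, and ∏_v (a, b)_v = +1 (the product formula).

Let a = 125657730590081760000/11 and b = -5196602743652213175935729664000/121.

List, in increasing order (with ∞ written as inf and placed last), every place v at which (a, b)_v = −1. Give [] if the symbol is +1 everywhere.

[7, 17]

(a, b) ≡ (209, -396865) mod (ℚ^×)²; places V = {2, 3, 5, 7, 11, 17, 19, 23, 29, ∞}.
(a,b)_11: α=-1, u≡7; β=-2, v≡5 (mod 11); (7|11)=-1, (5|11)=+1; sign (−1)^0·-1^-2·+1^-1 = +1.
(a,b)_19: α=1, u≡1; β=2, v≡17 (mod 19); (1|19)=+1, (17|19)=+1; sign (−1)^0·+1^2·+1^1 = +1.
(a,b)_5: α=4, u≡1; β=3, v≡3 (mod 5); (1|5)=+1, (3|5)=-1; sign (−1)^0·+1^3·-1^4 = +1.
(a,b)_∞: sgn(209)=+, sgn(-396865)=−, so +1.
(a,b)_7: α=2, u≡6; β=1, v≡6 (mod 7); (6|7)=-1, (6|7)=-1; sign (−1)^0·-1^1·-1^2 = -1.
(a,b)_2: α=8, β=18; u≡1, v≡7 (mod 8); ε(u)ε(v)=0·1, αω(v)=8·0, βω(u)=18·0; sum ≡ 0  ⇒  +1.
(a,b)_3: α=8, u≡2; β=16, v≡2 (mod 3); (2|3)=-1, (2|3)=-1; sign (−1)^0·-1^16·-1^8 = +1.
(a,b)_29: α=2, u≡4; β=3, v≡2 (mod 29); (4|29)=+1, (2|29)=-1; sign (−1)^0·+1^3·-1^2 = +1.
(a,b)_17: α=2, u≡3; β=3, v≡1 (mod 17); (3|17)=-1, (1|17)=+1; sign (−1)^0·-1^3·+1^2 = -1.
(a,b)_23: α=2, u≡1; β=3, v≡3 (mod 23); (1|23)=+1, (3|23)=+1; sign (−1)^0·+1^3·+1^2 = +1.
Ram(209, -396865) = {7, 17}; no ℚ_7-point on the conic.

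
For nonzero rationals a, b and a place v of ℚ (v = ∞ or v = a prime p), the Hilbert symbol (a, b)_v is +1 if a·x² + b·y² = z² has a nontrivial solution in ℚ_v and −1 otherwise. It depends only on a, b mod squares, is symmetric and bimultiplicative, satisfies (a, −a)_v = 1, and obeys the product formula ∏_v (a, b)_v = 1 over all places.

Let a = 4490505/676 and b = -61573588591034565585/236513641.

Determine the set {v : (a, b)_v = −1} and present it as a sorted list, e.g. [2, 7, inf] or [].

[3, 5, 17, 29, 31, 37]

(a, b) ≡ (498945, -8482065) mod (ℚ^×)²; places V = {2, 3, 5, 7, 13, 17, 29, 31, 37, ∞}.
(a,b)_∞: sgn(498945)=+, sgn(-8482065)=−, so +1.
(a,b)_7: α=0, u≡3; β=-2, v≡6 (mod 7); (3|7)=-1, (6|7)=-1; sign (−1)^0·-1^-2·-1^0 = +1.
(a,b)_31: α=1, u≡22; β=3, v≡3 (mod 31); (22|31)=-1, (3|31)=-1; sign (−1)^1·-1^3·-1^1 = -1.
(a,b)_37: α=1, u≡19; β=3, v≡3 (mod 37); (19|37)=-1, (3|37)=+1; sign (−1)^0·-1^3·+1^1 = -1.
(a,b)_3: α=3, u≡1; β=9, v≡1 (mod 3); (1|3)=+1, (1|3)=+1; sign (−1)^1·+1^9·+1^3 = -1.
(a,b)_5: α=1, u≡1; β=1, v≡3 (mod 5); (1|5)=+1, (3|5)=-1; sign (−1)^0·+1^1·-1^1 = -1.
(a,b)_2: α=-2, β=0; u≡1, v≡7 (mod 8); ε(u)ε(v)=0·1, αω(v)=-2·0, βω(u)=0·0; sum ≡ 0  ⇒  +1.
(a,b)_13: α=-2, u≡8; β=-6, v≡11 (mod 13); (8|13)=-1, (11|13)=-1; sign (−1)^0·-1^-6·-1^-2 = +1.
(a,b)_17: α=0, u≡7; β=1, v≡12 (mod 17); (7|17)=-1, (12|17)=-1; sign (−1)^0·-1^1·-1^0 = -1.
(a,b)_29: α=1, u≡8; β=3, v≡9 (mod 29); (8|29)=-1, (9|29)=+1; sign (−1)^0·-1^3·+1^1 = -1.
(498945, -8482065 / ℚ) ramifies at {3, 5, 17, 29, 31, 37}: a division algebra.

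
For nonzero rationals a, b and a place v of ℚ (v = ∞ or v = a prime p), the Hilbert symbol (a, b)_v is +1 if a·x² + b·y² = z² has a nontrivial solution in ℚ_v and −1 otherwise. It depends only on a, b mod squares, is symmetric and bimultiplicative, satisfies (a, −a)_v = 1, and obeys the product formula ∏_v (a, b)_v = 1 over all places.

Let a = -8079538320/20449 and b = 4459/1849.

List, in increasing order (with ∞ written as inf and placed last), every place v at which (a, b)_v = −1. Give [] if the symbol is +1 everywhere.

Mod squares: a ≡ -105, b ≡ 91. Check v ∈ {∞, 2, 3, 5, 7, 11, 13, 17, 43}.
v=7: a=7^1·(≡3), b=7^3·(≡6) mod 7; (3|7)=-1, (6|7)=-1; (−1)^{1·3·3}·(-1)^3·(-1)^1 = -1.
v=∞: -105 < 0 and 91 > 0  ⇒  (a,b)_∞ = +1.
v=2: v_2(a)=4, v_2(b)=0; units ≡ 7, 3 (mod 8); ε·ε+αω+βω = 1·1+4·1+0·0 ≡ 1  ⇒  (a,b)_2 = -1.
v=5: a=5^1·(≡4), b=5^0·(≡1) mod 5; (4|5)=+1, (1|5)=+1; (−1)^{1·0·2}·(+1)^0·(+1)^1 = +1.
v=11: a=11^-2·(≡1), b=11^0·(≡4) mod 11; (1|11)=+1, (4|11)=+1; (−1)^{-2·0·5}·(+1)^0·(+1)^-2 = +1.
v=3: a=3^3·(≡1), b=3^0·(≡1) mod 3; (1|3)=+1, (1|3)=+1; (−1)^{3·0·1}·(+1)^0·(+1)^3 = +1.
v=17: a=17^2·(≡3), b=17^0·(≡3) mod 17; (3|17)=-1, (3|17)=-1; (−1)^{2·0·8}·(-1)^0·(-1)^2 = +1.
v=13: a=13^-2·(≡1), b=13^1·(≡6) mod 13; (1|13)=+1, (6|13)=-1; (−1)^{-2·1·6}·(+1)^1·(-1)^-2 = +1.
v=43: a=43^2·(≡35), b=43^-2·(≡30) mod 43; (35|43)=+1, (30|43)=-1; (−1)^{2·-2·21}·(+1)^-2·(-1)^2 = +1.
(-105, 91 / ℚ) ramifies at {2, 7}: a division algebra.

[2, 7]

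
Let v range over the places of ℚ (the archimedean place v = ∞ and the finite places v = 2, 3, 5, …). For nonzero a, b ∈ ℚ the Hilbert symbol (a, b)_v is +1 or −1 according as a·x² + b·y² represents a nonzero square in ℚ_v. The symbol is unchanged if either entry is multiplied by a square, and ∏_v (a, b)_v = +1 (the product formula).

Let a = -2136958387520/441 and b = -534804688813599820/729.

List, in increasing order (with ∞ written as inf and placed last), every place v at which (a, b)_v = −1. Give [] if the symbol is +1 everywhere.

Mod squares: a ≡ -5, b ≡ -408595. Check v ∈ {∞, 2, 3, 5, 7, 11, 17, 19, 23}.
v=∞: -5 < 0 and -408595 < 0  ⇒  (a,b)_∞ = -1.
v=5: a=5^1·(≡1), b=5^1·(≡4) mod 5; (1|5)=+1, (4|5)=+1; (−1)^{1·1·2}·(+1)^1·(+1)^1 = +1.
v=3: a=3^-2·(≡1), b=3^-6·(≡2) mod 3; (1|3)=+1, (2|3)=-1; (−1)^{-2·-6·1}·(+1)^-6·(-1)^-2 = +1.
v=7: a=7^-2·(≡1), b=7^2·(≡1) mod 7; (1|7)=+1, (1|7)=+1; (−1)^{-2·2·3}·(+1)^2·(+1)^-2 = +1.
v=23: a=23^2·(≡3), b=23^3·(≡17) mod 23; (3|23)=+1, (17|23)=-1; (−1)^{2·3·11}·(+1)^3·(-1)^2 = +1.
v=17: a=17^2·(≡3), b=17^3·(≡5) mod 17; (3|17)=-1, (5|17)=-1; (−1)^{2·3·8}·(-1)^3·(-1)^2 = -1.
v=19: a=19^2·(≡13), b=19^3·(≡12) mod 19; (13|19)=-1, (12|19)=-1; (−1)^{2·3·9}·(-1)^3·(-1)^2 = -1.
v=11: a=11^2·(≡6), b=11^3·(≡8) mod 11; (6|11)=-1, (8|11)=-1; (−1)^{2·3·5}·(-1)^3·(-1)^2 = -1.
v=2: v_2(a)=6, v_2(b)=2; units ≡ 3, 5 (mod 8); ε·ε+αω+βω = 1·0+6·1+2·1 ≡ 0  ⇒  (a,b)_2 = +1.
(-5, -408595 / ℚ) ramifies at {11, 17, 19, ∞}: a division algebra.

[11, 17, 19, inf]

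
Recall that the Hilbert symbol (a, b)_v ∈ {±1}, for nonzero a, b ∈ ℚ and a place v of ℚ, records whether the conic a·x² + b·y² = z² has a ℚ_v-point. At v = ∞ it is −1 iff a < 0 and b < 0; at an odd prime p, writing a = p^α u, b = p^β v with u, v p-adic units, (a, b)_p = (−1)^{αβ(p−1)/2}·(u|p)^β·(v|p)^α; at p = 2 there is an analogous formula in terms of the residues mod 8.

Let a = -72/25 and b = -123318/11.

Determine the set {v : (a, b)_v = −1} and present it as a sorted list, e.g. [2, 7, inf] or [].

[2, 13, 31, inf]

Mod squares: a ≡ -2, b ≡ -150722. Check v ∈ {∞, 2, 3, 5, 11, 13, 17, 31}.
v=11: a=11^0·(≡9), b=11^-1·(≡3) mod 11; (9|11)=+1, (3|11)=+1; (−1)^{0·-1·5}·(+1)^-1·(+1)^0 = +1.
v=3: a=3^2·(≡1), b=3^2·(≡1) mod 3; (1|3)=+1, (1|3)=+1; (−1)^{2·2·1}·(+1)^2·(+1)^2 = +1.
v=17: a=17^0·(≡8), b=17^1·(≡2) mod 17; (8|17)=+1, (2|17)=+1; (−1)^{0·1·8}·(+1)^1·(+1)^0 = +1.
v=13: a=13^0·(≡7), b=13^1·(≡11) mod 13; (7|13)=-1, (11|13)=-1; (−1)^{0·1·6}·(-1)^1·(-1)^0 = -1.
v=31: a=31^0·(≡12), b=31^1·(≡16) mod 31; (12|31)=-1, (16|31)=+1; (−1)^{0·1·15}·(-1)^1·(+1)^0 = -1.
v=∞: -2 < 0 and -150722 < 0  ⇒  (a,b)_∞ = -1.
v=2: v_2(a)=3, v_2(b)=1; units ≡ 7, 7 (mod 8); ε·ε+αω+βω = 1·1+3·0+1·0 ≡ 1  ⇒  (a,b)_2 = -1.
v=5: a=5^-2·(≡3), b=5^0·(≡2) mod 5; (3|5)=-1, (2|5)=-1; (−1)^{-2·0·2}·(-1)^0·(-1)^-2 = +1.
(-2, -150722 / ℚ) ramifies at {2, 13, 31, ∞}: a division algebra.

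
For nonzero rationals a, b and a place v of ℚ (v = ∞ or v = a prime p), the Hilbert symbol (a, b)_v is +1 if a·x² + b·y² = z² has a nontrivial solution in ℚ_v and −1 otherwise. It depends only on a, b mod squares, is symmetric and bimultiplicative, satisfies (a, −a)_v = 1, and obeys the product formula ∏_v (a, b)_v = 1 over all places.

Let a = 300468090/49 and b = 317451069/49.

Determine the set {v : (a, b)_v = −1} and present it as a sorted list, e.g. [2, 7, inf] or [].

[2, 3, 19, 41]

Mod squares: a ≡ 300468090, b ≡ 435461. Check v ∈ {∞, 2, 3, 5, 7, 13, 19, 23, 41, 43}.
v=5: a=5^1·(≡2), b=5^0·(≡1) mod 5; (2|5)=-1, (1|5)=+1; (−1)^{1·0·2}·(-1)^0·(+1)^1 = +1.
v=∞: 300468090 > 0 and 435461 > 0  ⇒  (a,b)_∞ = +1.
v=41: a=41^1·(≡29), b=41^1·(≡8) mod 41; (29|41)=-1, (8|41)=+1; (−1)^{1·1·20}·(-1)^1·(+1)^1 = -1.
v=3: a=3^1·(≡1), b=3^6·(≡2) mod 3; (1|3)=+1, (2|3)=-1; (−1)^{1·6·1}·(+1)^6·(-1)^1 = -1.
v=43: a=43^1·(≡36), b=43^1·(≡7) mod 43; (36|43)=+1, (7|43)=-1; (−1)^{1·1·21}·(+1)^1·(-1)^1 = +1.
v=7: a=7^-2·(≡6), b=7^-2·(≡5) mod 7; (6|7)=-1, (5|7)=-1; (−1)^{-2·-2·3}·(-1)^-2·(-1)^-2 = +1.
v=13: a=13^1·(≡10), b=13^1·(≡10) mod 13; (10|13)=+1, (10|13)=+1; (−1)^{1·1·6}·(+1)^1·(+1)^1 = +1.
v=19: a=19^1·(≡1), b=19^1·(≡17) mod 19; (1|19)=+1, (17|19)=+1; (−1)^{1·1·9}·(+1)^1·(+1)^1 = -1.
v=23: a=23^1·(≡20), b=23^0·(≡3) mod 23; (20|23)=-1, (3|23)=+1; (−1)^{1·0·11}·(-1)^0·(+1)^1 = +1.
v=2: v_2(a)=1, v_2(b)=0; units ≡ 5, 5 (mod 8); ε·ε+αω+βω = 0·0+1·1+0·1 ≡ 1  ⇒  (a,b)_2 = -1.
|Ram(300468090, 435461)| = 4, even; anisotropic at {2, 3, 19, 41}.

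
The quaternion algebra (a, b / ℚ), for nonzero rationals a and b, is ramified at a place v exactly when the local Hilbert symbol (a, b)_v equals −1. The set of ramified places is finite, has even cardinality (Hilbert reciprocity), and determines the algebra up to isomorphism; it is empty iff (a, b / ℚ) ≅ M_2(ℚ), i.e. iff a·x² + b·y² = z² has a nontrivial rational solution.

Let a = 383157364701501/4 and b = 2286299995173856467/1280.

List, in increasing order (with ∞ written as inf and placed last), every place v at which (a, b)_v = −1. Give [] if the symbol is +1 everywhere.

[3, 17, 23, 43]

(a, b) ≡ (1195701, 2606015) mod (ℚ^×)²; places V = {2, 3, 5, 13, 17, 23, 31, 43, ∞}.
(a,b)_2: α=-2, β=-8; u≡5, v≡7 (mod 8); ε(u)ε(v)=0·1, αω(v)=-2·0, βω(u)=-8·1; sum ≡ 0  ⇒  +1.
(a,b)_∞: sgn(1195701)=+, sgn(2606015)=+, so +1.
(a,b)_31: α=1, u≡2; β=1, v≡3 (mod 31); (2|31)=+1, (3|31)=-1; sign (−1)^1·+1^1·-1^1 = +1.
(a,b)_13: α=3, u≡7; β=4, v≡10 (mod 13); (7|13)=-1, (10|13)=+1; sign (−1)^0·-1^4·+1^3 = +1.
(a,b)_17: α=2, u≡10; β=3, v≡3 (mod 17); (10|17)=-1, (3|17)=-1; sign (−1)^0·-1^3·-1^2 = -1.
(a,b)_23: α=1, u≡11; β=1, v≡14 (mod 23); (11|23)=-1, (14|23)=-1; sign (−1)^1·-1^1·-1^1 = -1.
(a,b)_5: α=0, u≡4; β=-1, v≡2 (mod 5); (4|5)=+1, (2|5)=-1; sign (−1)^0·+1^-1·-1^0 = +1.
(a,b)_3: α=9, u≡2; β=12, v≡2 (mod 3); (2|3)=-1, (2|3)=-1; sign (−1)^0·-1^12·-1^9 = -1.
(a,b)_43: α=1, u≡32; β=1, v≡42 (mod 43); (32|43)=-1, (42|43)=-1; sign (−1)^1·-1^1·-1^1 = -1.
|Ram(1195701, 2606015)| = 4, even; anisotropic at {3, 17, 23, 43}.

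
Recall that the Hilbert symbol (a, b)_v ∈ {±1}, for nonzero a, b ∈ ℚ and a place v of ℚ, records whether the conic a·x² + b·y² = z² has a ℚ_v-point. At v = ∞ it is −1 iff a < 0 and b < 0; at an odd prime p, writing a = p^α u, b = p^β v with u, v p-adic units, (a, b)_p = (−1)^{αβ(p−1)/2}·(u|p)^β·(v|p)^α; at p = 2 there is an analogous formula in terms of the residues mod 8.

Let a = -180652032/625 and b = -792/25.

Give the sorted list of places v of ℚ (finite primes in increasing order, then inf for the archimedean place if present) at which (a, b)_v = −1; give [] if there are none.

(a, b) ≡ (-2, -22) mod (ℚ^×)²; places V = {2, 3, 5, 11, ∞}.
(a,b)_∞: sgn(-2)=−, sgn(-22)=−, so -1.
(a,b)_5: α=-4, u≡3; β=-2, v≡3 (mod 5); (3|5)=-1, (3|5)=-1; sign (−1)^0·-1^-2·-1^-4 = +1.
(a,b)_11: α=2, u≡3; β=1, v≡9 (mod 11); (3|11)=+1, (9|11)=+1; sign (−1)^0·+1^1·+1^2 = +1.
(a,b)_2: α=11, β=3; u≡7, v≡5 (mod 8); ε(u)ε(v)=1·0, αω(v)=11·1, βω(u)=3·0; sum ≡ 1  ⇒  -1.
(a,b)_3: α=6, u≡1; β=2, v≡2 (mod 3); (1|3)=+1, (2|3)=-1; sign (−1)^0·+1^2·-1^6 = +1.
(-2, -22 / ℚ) ramifies at {2, ∞}: a division algebra.

[2, inf]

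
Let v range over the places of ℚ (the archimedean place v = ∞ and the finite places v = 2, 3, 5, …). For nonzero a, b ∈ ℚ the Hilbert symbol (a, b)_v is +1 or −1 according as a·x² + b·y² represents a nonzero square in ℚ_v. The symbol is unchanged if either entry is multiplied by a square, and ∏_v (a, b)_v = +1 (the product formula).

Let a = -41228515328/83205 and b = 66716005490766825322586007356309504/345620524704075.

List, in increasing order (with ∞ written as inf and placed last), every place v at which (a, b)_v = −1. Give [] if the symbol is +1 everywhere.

(a, b) ≡ (-24310, 3003) mod (ℚ^×)²; places V = {2, 3, 5, 7, 11, 13, 17, 43, ∞}.
(a,b)_5: α=-1, u≡2; β=-2, v≡3 (mod 5); (2|5)=-1, (3|5)=-1; sign (−1)^0·-1^-2·-1^-1 = -1.
(a,b)_3: α=-2, u≡2; β=-7, v≡2 (mod 3); (2|3)=-1, (2|3)=-1; sign (−1)^0·-1^-7·-1^-2 = -1.
(a,b)_7: α=2, u≡2; β=7, v≡2 (mod 7); (2|7)=+1, (2|7)=+1; sign (−1)^0·+1^7·+1^2 = +1.
(a,b)_43: α=-2, u≡42; β=-6, v≡10 (mod 43); (42|43)=-1, (10|43)=+1; sign (−1)^0·-1^-6·+1^-2 = +1.
(a,b)_13: α=3, u≡8; β=9, v≡1 (mod 13); (8|13)=-1, (1|13)=+1; sign (−1)^0·-1^9·+1^3 = -1.
(a,b)_11: α=1, u≡4; β=3, v≡9 (mod 11); (4|11)=+1, (9|11)=+1; sign (−1)^1·+1^3·+1^1 = -1.
(a,b)_2: α=11, β=36; u≡5, v≡3 (mod 8); ε(u)ε(v)=0·1, αω(v)=11·1, βω(u)=36·1; sum ≡ 1  ⇒  -1.
(a,b)_17: α=1, u≡1; β=4, v≡3 (mod 17); (1|17)=+1, (3|17)=-1; sign (−1)^0·+1^4·-1^1 = -1.
(a,b)_∞: sgn(-24310)=−, sgn(3003)=+, so +1.
|Ram(-24310, 3003)| = 6, even; anisotropic at {2, 3, 5, 11, 13, 17}.

[2, 3, 5, 11, 13, 17]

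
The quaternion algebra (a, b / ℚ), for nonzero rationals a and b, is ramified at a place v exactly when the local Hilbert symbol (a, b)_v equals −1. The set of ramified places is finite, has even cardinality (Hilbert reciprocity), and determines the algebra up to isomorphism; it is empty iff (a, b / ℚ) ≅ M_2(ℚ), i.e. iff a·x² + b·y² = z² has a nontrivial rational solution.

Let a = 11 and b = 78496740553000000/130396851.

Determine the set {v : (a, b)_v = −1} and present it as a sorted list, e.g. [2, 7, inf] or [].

[2, 3, 17, 29]

Mod squares: a ≡ 11, b ≡ 113883. Check v ∈ {∞, 2, 3, 5, 7, 11, 13, 17, 29, 41}.
v=11: a=11^1·(≡1), b=11^5·(≡2) mod 11; (1|11)=+1, (2|11)=-1; (−1)^{1·5·5}·(+1)^5·(-1)^1 = +1.
v=17: a=17^0·(≡11), b=17^-1·(≡16) mod 17; (11|17)=-1, (16|17)=+1; (−1)^{0·-1·8}·(-1)^-1·(+1)^0 = -1.
v=29: a=29^0·(≡11), b=29^1·(≡14) mod 29; (11|29)=-1, (14|29)=-1; (−1)^{0·1·14}·(-1)^1·(-1)^0 = -1.
v=5: a=5^0·(≡1), b=5^6·(≡2) mod 5; (1|5)=+1, (2|5)=-1; (−1)^{0·6·2}·(+1)^6·(-1)^0 = +1.
v=13: a=13^0·(≡11), b=13^-2·(≡12) mod 13; (11|13)=-1, (12|13)=+1; (−1)^{0·-2·6}·(-1)^-2·(+1)^0 = +1.
v=41: a=41^0·(≡11), b=41^-2·(≡27) mod 41; (11|41)=-1, (27|41)=-1; (−1)^{0·-2·20}·(-1)^-2·(-1)^0 = +1.
v=∞: 11 > 0 and 113883 > 0  ⇒  (a,b)_∞ = +1.
v=3: a=3^0·(≡2), b=3^-3·(≡2) mod 3; (2|3)=-1, (2|3)=-1; (−1)^{0·-3·1}·(-1)^-3·(-1)^0 = -1.
v=7: a=7^0·(≡4), b=7^5·(≡4) mod 7; (4|7)=+1, (4|7)=+1; (−1)^{0·5·3}·(+1)^5·(+1)^0 = +1.
v=2: v_2(a)=0, v_2(b)=6; units ≡ 3, 3 (mod 8); ε·ε+αω+βω = 1·1+0·1+6·1 ≡ 1  ⇒  (a,b)_2 = -1.
|Ram(11, 113883)| = 4, even; anisotropic at {2, 3, 17, 29}.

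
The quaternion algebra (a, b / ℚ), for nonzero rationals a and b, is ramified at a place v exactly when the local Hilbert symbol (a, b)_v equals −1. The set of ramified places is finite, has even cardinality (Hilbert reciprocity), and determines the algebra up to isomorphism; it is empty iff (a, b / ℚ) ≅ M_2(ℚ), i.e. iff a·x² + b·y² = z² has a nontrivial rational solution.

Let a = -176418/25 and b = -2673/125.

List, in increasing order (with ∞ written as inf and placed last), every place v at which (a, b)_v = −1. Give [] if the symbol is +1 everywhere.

[5, inf]

Mod squares: a ≡ -2, b ≡ -165. Check v ∈ {∞, 2, 3, 5, 11}.
v=∞: -2 < 0 and -165 < 0  ⇒  (a,b)_∞ = -1.
v=2: v_2(a)=1, v_2(b)=0; units ≡ 7, 3 (mod 8); ε·ε+αω+βω = 1·1+1·1+0·0 ≡ 0  ⇒  (a,b)_2 = +1.
v=5: a=5^-2·(≡2), b=5^-3·(≡2) mod 5; (2|5)=-1, (2|5)=-1; (−1)^{-2·-3·2}·(-1)^-3·(-1)^-2 = -1.
v=11: a=11^2·(≡9), b=11^1·(≡8) mod 11; (9|11)=+1, (8|11)=-1; (−1)^{2·1·5}·(+1)^1·(-1)^2 = +1.
v=3: a=3^6·(≡1), b=3^5·(≡2) mod 3; (1|3)=+1, (2|3)=-1; (−1)^{6·5·1}·(+1)^5·(-1)^6 = +1.
Ram(-2, -165) = {5, ∞}; no ℚ_5-point on the conic.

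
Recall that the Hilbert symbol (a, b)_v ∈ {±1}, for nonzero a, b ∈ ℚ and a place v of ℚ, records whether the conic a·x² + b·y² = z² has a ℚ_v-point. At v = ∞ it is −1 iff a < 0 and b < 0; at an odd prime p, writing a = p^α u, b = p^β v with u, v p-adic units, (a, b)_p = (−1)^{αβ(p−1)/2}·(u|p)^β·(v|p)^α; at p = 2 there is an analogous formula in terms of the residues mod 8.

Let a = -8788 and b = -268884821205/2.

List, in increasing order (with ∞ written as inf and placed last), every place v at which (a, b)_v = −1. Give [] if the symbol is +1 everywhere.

(a, b) ≡ (-13, -17290) mod (ℚ^×)²; places V = {2, 3, 5, 7, 11, 13, 19, ∞}.
(a,b)_∞: sgn(-13)=−, sgn(-17290)=−, so -1.
(a,b)_2: α=2, β=-1; u≡3, v≡3 (mod 8); ε(u)ε(v)=1·1, αω(v)=2·1, βω(u)=-1·1; sum ≡ 0  ⇒  +1.
(a,b)_11: α=0, u≡1; β=2, v≡6 (mod 11); (1|11)=+1, (6|11)=-1; sign (−1)^0·+1^2·-1^0 = +1.
(a,b)_7: α=0, u≡4; β=1, v≡1 (mod 7); (4|7)=+1, (1|7)=+1; sign (−1)^0·+1^1·+1^0 = +1.
(a,b)_19: α=0, u≡9; β=1, v≡12 (mod 19); (9|19)=+1, (12|19)=-1; sign (−1)^0·+1^1·-1^0 = +1.
(a,b)_5: α=0, u≡2; β=1, v≡2 (mod 5); (2|5)=-1, (2|5)=-1; sign (−1)^0·-1^1·-1^0 = -1.
(a,b)_3: α=0, u≡2; β=2, v≡2 (mod 3); (2|3)=-1, (2|3)=-1; sign (−1)^0·-1^2·-1^0 = +1.
(a,b)_13: α=3, u≡9; β=5, v≡3 (mod 13); (9|13)=+1, (3|13)=+1; sign (−1)^0·+1^5·+1^3 = +1.
(-13, -17290 / ℚ) ramifies at {5, ∞}: a division algebra.

[5, inf]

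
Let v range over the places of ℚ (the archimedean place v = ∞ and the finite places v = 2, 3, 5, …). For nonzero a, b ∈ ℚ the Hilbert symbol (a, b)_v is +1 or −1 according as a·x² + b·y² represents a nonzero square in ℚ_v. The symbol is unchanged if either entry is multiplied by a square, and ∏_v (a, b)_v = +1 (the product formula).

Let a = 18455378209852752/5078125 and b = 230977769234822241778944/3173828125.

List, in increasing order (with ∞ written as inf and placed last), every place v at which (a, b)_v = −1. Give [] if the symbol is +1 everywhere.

[7, 13, 31, 37]

Mod squares: a ≡ 81809, b ≡ 104377. Check v ∈ {∞, 2, 3, 5, 7, 13, 19, 29, 31, 37}.
v=2: v_2(a)=4, v_2(b)=8; units ≡ 1, 1 (mod 8); ε·ε+αω+βω = 0·0+4·0+8·0 ≡ 0  ⇒  (a,b)_2 = +1.
v=37: a=37^2·(≡6), b=37^3·(≡34) mod 37; (6|37)=-1, (34|37)=+1; (−1)^{2·3·18}·(-1)^3·(+1)^2 = -1.
v=29: a=29^3·(≡17), b=29^4·(≡22) mod 29; (17|29)=-1, (22|29)=+1; (−1)^{3·4·14}·(-1)^4·(+1)^3 = +1.
v=7: a=7^3·(≡1), b=7^3·(≡2) mod 7; (1|7)=+1, (2|7)=+1; (−1)^{3·3·3}·(+1)^3·(+1)^3 = -1.
v=∞: 81809 > 0 and 104377 > 0  ⇒  (a,b)_∞ = +1.
v=19: a=19^2·(≡10), b=19^2·(≡14) mod 19; (10|19)=-1, (14|19)=-1; (−1)^{2·2·9}·(-1)^2·(-1)^2 = +1.
v=13: a=13^-1·(≡12), b=13^-1·(≡5) mod 13; (12|13)=+1, (5|13)=-1; (−1)^{-1·-1·6}·(+1)^-1·(-1)^-1 = -1.
v=31: a=31^1·(≡16), b=31^1·(≡9) mod 31; (16|31)=+1, (9|31)=+1; (−1)^{1·1·15}·(+1)^1·(+1)^1 = -1.
v=3: a=3^2·(≡2), b=3^8·(≡1) mod 3; (2|3)=-1, (1|3)=+1; (−1)^{2·8·1}·(-1)^8·(+1)^2 = +1.
v=5: a=5^-8·(≡4), b=5^-12·(≡3) mod 5; (4|5)=+1, (3|5)=-1; (−1)^{-8·-12·2}·(+1)^-12·(-1)^-8 = +1.
Ram(81809, 104377) = {7, 13, 31, 37}; no ℚ_7-point on the conic.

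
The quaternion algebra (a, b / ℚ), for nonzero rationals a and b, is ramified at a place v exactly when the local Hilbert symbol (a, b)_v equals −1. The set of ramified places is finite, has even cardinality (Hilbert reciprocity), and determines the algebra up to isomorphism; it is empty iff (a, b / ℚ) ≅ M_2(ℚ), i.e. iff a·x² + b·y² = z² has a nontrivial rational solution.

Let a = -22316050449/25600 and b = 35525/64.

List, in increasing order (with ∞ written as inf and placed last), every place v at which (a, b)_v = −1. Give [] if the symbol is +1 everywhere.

[3, 11, 19, 29]

Mod squares: a ≡ -418209, b ≡ 29. Check v ∈ {∞, 2, 3, 5, 7, 11, 19, 23, 29}.
v=23: a=23^1·(≡10), b=23^0·(≡2) mod 23; (10|23)=-1, (2|23)=+1; (−1)^{1·0·11}·(-1)^0·(+1)^1 = +1.
v=2: v_2(a)=-10, v_2(b)=-6; units ≡ 7, 5 (mod 8); ε·ε+αω+βω = 1·0+-10·1+-6·0 ≡ 0  ⇒  (a,b)_2 = +1.
v=11: a=11^3·(≡10), b=11^0·(≡8) mod 11; (10|11)=-1, (8|11)=-1; (−1)^{3·0·5}·(-1)^0·(-1)^3 = -1.
v=19: a=19^1·(≡2), b=19^0·(≡2) mod 19; (2|19)=-1, (2|19)=-1; (−1)^{1·0·9}·(-1)^0·(-1)^1 = -1.
v=29: a=29^1·(≡26), b=29^1·(≡6) mod 29; (26|29)=-1, (6|29)=+1; (−1)^{1·1·14}·(-1)^1·(+1)^1 = -1.
v=5: a=5^-2·(≡4), b=5^2·(≡4) mod 5; (4|5)=+1, (4|5)=+1; (−1)^{-2·2·2}·(+1)^2·(+1)^-2 = +1.
v=3: a=3^3·(≡1), b=3^0·(≡2) mod 3; (1|3)=+1, (2|3)=-1; (−1)^{3·0·1}·(+1)^0·(-1)^3 = -1.
v=7: a=7^2·(≡3), b=7^2·(≡4) mod 7; (3|7)=-1, (4|7)=+1; (−1)^{2·2·3}·(-1)^2·(+1)^2 = +1.
v=∞: -418209 < 0 and 29 > 0  ⇒  (a,b)_∞ = +1.
|Ram(-418209, 29)| = 4, even; anisotropic at {3, 11, 19, 29}.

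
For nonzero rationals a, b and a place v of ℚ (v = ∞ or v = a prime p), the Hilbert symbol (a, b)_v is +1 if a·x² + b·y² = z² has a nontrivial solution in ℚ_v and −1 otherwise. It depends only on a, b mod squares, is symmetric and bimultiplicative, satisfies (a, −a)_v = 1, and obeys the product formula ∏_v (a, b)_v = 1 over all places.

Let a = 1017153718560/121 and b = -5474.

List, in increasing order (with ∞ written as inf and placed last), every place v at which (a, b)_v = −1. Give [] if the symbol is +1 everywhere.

(a, b) ≡ (24441410, -5474) mod (ℚ^×)²; places V = {2, 3, 5, 7, 11, 17, 19, 23, 47, ∞}.
(a,b)_3: α=2, u≡2; β=0, v≡1 (mod 3); (2|3)=-1, (1|3)=+1; sign (−1)^0·-1^0·+1^2 = +1.
(a,b)_19: α=1, u≡12; β=0, v≡17 (mod 19); (12|19)=-1, (17|19)=+1; sign (−1)^0·-1^0·+1^1 = +1.
(a,b)_17: α=3, u≡7; β=1, v≡1 (mod 17); (7|17)=-1, (1|17)=+1; sign (−1)^0·-1^1·+1^3 = -1.
(a,b)_23: α=1, u≡13; β=1, v≡15 (mod 23); (13|23)=+1, (15|23)=-1; sign (−1)^1·+1^1·-1^1 = +1.
(a,b)_5: α=1, u≡2; β=0, v≡1 (mod 5); (2|5)=-1, (1|5)=+1; sign (−1)^0·-1^0·+1^1 = +1.
(a,b)_∞: sgn(24441410)=+, sgn(-5474)=−, so +1.
(a,b)_7: α=1, u≡1; β=1, v≡2 (mod 7); (1|7)=+1, (2|7)=+1; sign (−1)^1·+1^1·+1^1 = -1.
(a,b)_47: α=1, u≡38; β=0, v≡25 (mod 47); (38|47)=-1, (25|47)=+1; sign (−1)^0·-1^0·+1^1 = +1.
(a,b)_11: α=-2, u≡1; β=0, v≡4 (mod 11); (1|11)=+1, (4|11)=+1; sign (−1)^0·+1^0·+1^-2 = +1.
(a,b)_2: α=5, β=1; u≡1, v≡7 (mod 8); ε(u)ε(v)=0·1, αω(v)=5·0, βω(u)=1·0; sum ≡ 0  ⇒  +1.
Ram(24441410, -5474) = {7, 17}; no ℚ_7-point on the conic.

[7, 17]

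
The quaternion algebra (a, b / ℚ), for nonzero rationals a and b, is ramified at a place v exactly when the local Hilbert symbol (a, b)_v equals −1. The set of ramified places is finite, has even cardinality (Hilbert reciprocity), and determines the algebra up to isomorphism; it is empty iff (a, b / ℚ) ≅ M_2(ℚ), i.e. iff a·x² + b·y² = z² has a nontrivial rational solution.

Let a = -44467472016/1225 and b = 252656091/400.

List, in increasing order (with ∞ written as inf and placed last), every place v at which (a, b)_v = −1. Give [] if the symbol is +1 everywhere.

Mod squares: a ≡ -3812369, b ≡ 346579. Check v ∈ {∞, 2, 3, 5, 7, 11, 17, 19, 29, 37}.
v=37: a=37^1·(≡18), b=37^1·(≡20) mod 37; (18|37)=-1, (20|37)=-1; (−1)^{1·1·18}·(-1)^1·(-1)^1 = +1.
v=11: a=11^1·(≡9), b=11^0·(≡7) mod 11; (9|11)=+1, (7|11)=-1; (−1)^{1·0·5}·(+1)^0·(-1)^1 = -1.
v=17: a=17^1·(≡14), b=17^1·(≡1) mod 17; (14|17)=-1, (1|17)=+1; (−1)^{1·1·8}·(-1)^1·(+1)^1 = -1.
v=7: a=7^-2·(≡3), b=7^0·(≡2) mod 7; (3|7)=-1, (2|7)=+1; (−1)^{-2·0·3}·(-1)^0·(+1)^-2 = +1.
v=2: v_2(a)=4, v_2(b)=-4; units ≡ 7, 3 (mod 8); ε·ε+αω+βω = 1·1+4·1+-4·0 ≡ 1  ⇒  (a,b)_2 = -1.
v=3: a=3^6·(≡1), b=3^6·(≡1) mod 3; (1|3)=+1, (1|3)=+1; (−1)^{6·6·1}·(+1)^6·(+1)^6 = +1.
v=5: a=5^-2·(≡1), b=5^-2·(≡1) mod 5; (1|5)=+1, (1|5)=+1; (−1)^{-2·-2·2}·(+1)^-2·(+1)^-2 = +1.
v=19: a=19^1·(≡13), b=19^1·(≡7) mod 19; (13|19)=-1, (7|19)=+1; (−1)^{1·1·9}·(-1)^1·(+1)^1 = +1.
v=∞: -3812369 < 0 and 346579 > 0  ⇒  (a,b)_∞ = +1.
v=29: a=29^1·(≡9), b=29^1·(≡27) mod 29; (9|29)=+1, (27|29)=-1; (−1)^{1·1·14}·(+1)^1·(-1)^1 = -1.
Ram(-3812369, 346579) = {2, 11, 17, 29}; no ℚ_2-point on the conic.

[2, 11, 17, 29]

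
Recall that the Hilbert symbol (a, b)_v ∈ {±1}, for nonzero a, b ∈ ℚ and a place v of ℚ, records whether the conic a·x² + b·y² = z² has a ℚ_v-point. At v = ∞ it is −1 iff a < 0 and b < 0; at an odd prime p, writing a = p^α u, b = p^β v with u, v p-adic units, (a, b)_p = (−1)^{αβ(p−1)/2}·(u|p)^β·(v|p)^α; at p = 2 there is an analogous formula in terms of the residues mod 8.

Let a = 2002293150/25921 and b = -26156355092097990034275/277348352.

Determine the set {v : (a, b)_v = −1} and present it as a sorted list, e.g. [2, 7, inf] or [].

[2, 11, 13, 19]

Mod squares: a ≡ 277134, b ≡ -21318. Check v ∈ {∞, 2, 3, 5, 7, 11, 13, 17, 19, 23}.
v=13: a=13^1·(≡7), b=13^2·(≡8) mod 13; (7|13)=-1, (8|13)=-1; (−1)^{1·2·6}·(-1)^2·(-1)^1 = -1.
v=23: a=23^-2·(≡7), b=23^-2·(≡8) mod 23; (7|23)=-1, (8|23)=+1; (−1)^{-2·-2·11}·(-1)^-2·(+1)^-2 = +1.
v=19: a=19^1·(≡13), b=19^5·(≡8) mod 19; (13|19)=-1, (8|19)=-1; (−1)^{1·5·9}·(-1)^5·(-1)^1 = -1.
v=∞: 277134 > 0 and -21318 < 0  ⇒  (a,b)_∞ = +1.
v=17: a=17^3·(≡2), b=17^5·(≡15) mod 17; (2|17)=+1, (15|17)=+1; (−1)^{3·5·8}·(+1)^5·(+1)^3 = +1.
v=5: a=5^2·(≡1), b=5^2·(≡2) mod 5; (1|5)=+1, (2|5)=-1; (−1)^{2·2·2}·(+1)^2·(-1)^2 = +1.
v=7: a=7^-2·(≡1), b=7^2·(≡4) mod 7; (1|7)=+1, (4|7)=+1; (−1)^{-2·2·3}·(+1)^2·(+1)^-2 = +1.
v=2: v_2(a)=1, v_2(b)=-19; units ≡ 7, 5 (mod 8); ε·ε+αω+βω = 1·0+1·1+-19·0 ≡ 1  ⇒  (a,b)_2 = -1.
v=11: a=11^1·(≡5), b=11^3·(≡5) mod 11; (5|11)=+1, (5|11)=+1; (−1)^{1·3·5}·(+1)^3·(+1)^1 = -1.
v=3: a=3^1·(≡2), b=3^3·(≡1) mod 3; (2|3)=-1, (1|3)=+1; (−1)^{1·3·1}·(-1)^3·(+1)^1 = +1.
Ram(277134, -21318) = {2, 11, 13, 19}; no ℚ_2-point on the conic.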